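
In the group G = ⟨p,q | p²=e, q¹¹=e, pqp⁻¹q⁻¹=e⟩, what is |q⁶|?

Compute successive powers until reaching e:
  (q⁶)¹ = q⁶, (q⁶)² = q, (q⁶)³ = q⁷, (q⁶)⁴ = q², (q⁶)⁵ = q⁸, (q⁶)⁶ = q³, (q⁶)⁷ = q⁹, (q⁶)⁸ = q⁴, (q⁶)⁹ = q¹⁰, (q⁶)¹⁰ = q⁵, (q⁶)¹¹ = e.
The smallest positive k with (q⁶)ᵏ = e is 11.

Answer: 11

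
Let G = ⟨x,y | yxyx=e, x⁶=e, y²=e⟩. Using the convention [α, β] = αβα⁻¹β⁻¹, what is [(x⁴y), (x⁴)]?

[(x⁴y), (x⁴)] = (x⁴y)·(x⁴)·(x⁴y)⁻¹·(x⁴)⁻¹.
  (x⁴y) · (x⁴) = y
  y · (x⁴y) = x²
  (x²) · (x²) = x⁴

Answer: x⁴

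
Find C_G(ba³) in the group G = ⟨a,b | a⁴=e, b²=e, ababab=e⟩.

⟨ba³⟩ ⊆ C_G(ba³) since powers of ba³ commute with ba³; so |C_G(ba³)| ≥ |⟨ba³⟩| = 3.
By orbit–stabilizer, |C_G(ba³)| = |G| / |conj. class of ba³| = 24 / 8 = 3.
The 3 elements commuting with ba³ are {e, ab, ba³}.

Answer: {e, ab, ba³}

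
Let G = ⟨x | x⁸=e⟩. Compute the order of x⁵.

Compute successive powers until reaching e:
  (x⁵)¹ = x⁵, (x⁵)² = x², (x⁵)³ = x⁷, (x⁵)⁴ = x⁴, (x⁵)⁵ = x, (x⁵)⁶ = x⁶, (x⁵)⁷ = x³, (x⁵)⁸ = e.
The smallest positive k with (x⁵)ᵏ = e is 8.

Answer: 8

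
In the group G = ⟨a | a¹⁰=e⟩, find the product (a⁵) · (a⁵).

Compute (a⁵) · (a⁵) by multiplying left to right and reducing via the relations at each step:
  (a⁵) · a⁵ = e

Answer: e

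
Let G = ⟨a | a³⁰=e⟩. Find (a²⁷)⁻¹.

The order of (a²⁷) is 10 (smallest k with (a²⁷)ᵏ = e), so (a²⁷)⁻¹ = (a²⁷)⁹ = a³.
Check: (a²⁷) · (a³) → (a²⁷) · a³ = e, giving e as required.

Answer: a³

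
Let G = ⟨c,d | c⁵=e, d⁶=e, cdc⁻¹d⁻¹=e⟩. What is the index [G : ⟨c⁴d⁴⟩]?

First find ord(c⁴d⁴) by computing successive powers:
  (c⁴d⁴)¹ = c⁴d⁴, (c⁴d⁴)² = c³d², (c⁴d⁴)³ = c², (c⁴d⁴)⁴ = cd⁴, (c⁴d⁴)⁵ = d², (c⁴d⁴)⁶ = c⁴, (c⁴d⁴)⁷ = c³d⁴, (c⁴d⁴)⁸ = c²d², (c⁴d⁴)⁹ = c, (c⁴d⁴)¹⁰ = d⁴, (c⁴d⁴)¹¹ = c⁴d², (c⁴d⁴)¹² = c³, (c⁴d⁴)¹³ = c²d⁴, (c⁴d⁴)¹⁴ = cd², (c⁴d⁴)¹⁵ = e.
So |⟨c⁴d⁴⟩| = ord(c⁴d⁴) = 15. With |G| = 30, by Lagrange [G : ⟨c⁴d⁴⟩] = 30/15 = 2.

Answer: 2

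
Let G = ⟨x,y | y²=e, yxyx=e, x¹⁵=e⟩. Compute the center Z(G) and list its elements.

An element z ∈ Z(G) iff z commutes with every generator.
For example e is central: e·x = x = x·e; e·y = y = y·e.
Whereas x ∉ Z(G) since x·y = xy ≠ x¹⁴y = y·x.
Checking each of the 30 elements this way gives Z(G) = {e}, of order 1.

Answer: {e}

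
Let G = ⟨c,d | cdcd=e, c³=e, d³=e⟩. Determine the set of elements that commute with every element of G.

An element z ∈ Z(G) iff z commutes with every generator.
For example e is central: e·c = c = c·e; e·d = d = d·e.
Whereas c ∉ Z(G) since c·d = cd ≠ c²d² = d·c.
Checking each of the 12 elements this way gives Z(G) = {e}, of order 1.

Answer: {e}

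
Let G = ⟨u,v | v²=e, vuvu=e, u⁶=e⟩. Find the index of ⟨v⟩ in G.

First find ord(v) by computing successive powers:
  v¹ = v, v² = e.
So |⟨v⟩| = ord(v) = 2. With |G| = 12, by Lagrange [G : ⟨v⟩] = 12/2 = 6.

Answer: 6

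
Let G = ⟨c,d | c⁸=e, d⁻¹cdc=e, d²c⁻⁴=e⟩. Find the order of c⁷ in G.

Compute successive powers until reaching e:
  (c⁷)¹ = c⁷, (c⁷)² = c⁶, (c⁷)³ = c⁵, (c⁷)⁴ = c⁴, (c⁷)⁵ = c³, (c⁷)⁶ = c², (c⁷)⁷ = c, (c⁷)⁸ = e.
The smallest positive k with (c⁷)ᵏ = e is 8.

Answer: 8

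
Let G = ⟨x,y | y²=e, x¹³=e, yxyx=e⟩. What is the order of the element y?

Compute successive powers until reaching e:
  y¹ = y, y² = e.
The smallest positive k with yᵏ = e is 2.

Answer: 2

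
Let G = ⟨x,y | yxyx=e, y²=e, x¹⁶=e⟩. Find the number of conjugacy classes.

The conjugacy classes (representative and size) are:
  [e] (size 1), [x¹⁵] (size 2), [x²] (size 2), [x³] (size 2), [x¹²] (size 2), [x⁵] (size 2), [x⁶] (size 2), [x⁷] (size 2), [x⁸] (size 1), [x²y] (size 8), [x¹⁵y] (size 8).
Class equation: 1 + 2 + 2 + 2 + 2 + 2 + 2 + 2 + 1 + 8 + 8 = 32 = |G|. So G has 11 conjugacy classes.

Answer: 11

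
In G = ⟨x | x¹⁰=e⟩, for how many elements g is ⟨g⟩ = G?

G is cyclic of order 10. An element generates G iff its order is 10, and a cyclic group of order 10 has exactly φ(10) = 4 such elements.

Answer: 4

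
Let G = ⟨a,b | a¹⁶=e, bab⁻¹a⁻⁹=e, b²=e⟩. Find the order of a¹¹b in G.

Compute successive powers until reaching e:
  (a¹¹b)¹ = a¹¹b, (a¹¹b)² = a¹⁴, (a¹¹b)³ = a⁹b, (a¹¹b)⁴ = a¹², (a¹¹b)⁵ = a⁷b, (a¹¹b)⁶ = a¹⁰, (a¹¹b)⁷ = a⁵b, (a¹¹b)⁸ = a⁸, (a¹¹b)⁹ = a³b, (a¹¹b)¹⁰ = a⁶, (a¹¹b)¹¹ = ab, (a¹¹b)¹² = a⁴, (a¹¹b)¹³ = a¹⁵b, (a¹¹b)¹⁴ = a², (a¹¹b)¹⁵ = a¹³b, (a¹¹b)¹⁶ = e.
The smallest positive k with (a¹¹b)ᵏ = e is 16.

Answer: 16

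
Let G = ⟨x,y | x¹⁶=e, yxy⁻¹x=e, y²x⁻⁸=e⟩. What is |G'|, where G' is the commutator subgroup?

G' = [G, G] is generated by all commutators. The generator-pair commutators are: [x, y] = x².
The subgroup they normally generate is {e, x², x⁴, x⁶, x⁸, x¹⁰, x¹², x¹⁴}, of order 8.
Check: |G/G'| = 32/8 = 4 is the order of the abelianisation.

Answer: 8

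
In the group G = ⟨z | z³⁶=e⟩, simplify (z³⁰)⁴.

Compute successive powers of (z³⁰), reducing at each step:
  (z³⁰)²: (z³⁰) · z³⁰ = z²⁴
  (z³⁰)³: (z²⁴) · z³⁰ = z¹⁸
  (z³⁰)⁴: (z¹⁸) · z³⁰ = z¹²

Answer: z¹²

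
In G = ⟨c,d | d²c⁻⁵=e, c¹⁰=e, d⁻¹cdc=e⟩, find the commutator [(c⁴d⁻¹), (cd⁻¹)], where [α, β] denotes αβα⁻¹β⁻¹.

[(c⁴d⁻¹), (cd⁻¹)] = (c⁴d⁻¹)·(cd⁻¹)·(c⁴d⁻¹)⁻¹·(cd⁻¹)⁻¹.
  (c⁴d⁻¹) · (cd⁻¹) = c⁸
  (c⁸) · (c⁴d) = c²d
  (c²d) · (cd) = c⁶

Answer: c⁶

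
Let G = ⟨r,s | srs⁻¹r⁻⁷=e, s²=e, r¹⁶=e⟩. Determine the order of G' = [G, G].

G' = [G, G] is generated by all commutators. The generator-pair commutators are: [r, s] = r¹⁰.
The subgroup they normally generate is {e, r², r⁴, r⁶, r⁸, r¹⁰, r¹², r¹⁴}, of order 8.
Check: |G/G'| = 32/8 = 4 is the order of the abelianisation.

Answer: 8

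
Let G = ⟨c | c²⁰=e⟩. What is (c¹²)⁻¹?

The order of (c¹²) is 5 (smallest k with (c¹²)ᵏ = e), so (c¹²)⁻¹ = (c¹²)⁴ = c⁸.
Check: (c¹²) · (c⁸) → (c¹²) · c⁸ = e, giving e as required.

Answer: c⁸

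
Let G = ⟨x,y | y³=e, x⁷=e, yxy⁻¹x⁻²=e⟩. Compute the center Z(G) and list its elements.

An element z ∈ Z(G) iff z commutes with every generator.
For example e is central: e·x = x = x·e; e·y = y = y·e.
Whereas x ∉ Z(G) since x·y = xy ≠ x²y = y·x.
Checking each of the 21 elements this way gives Z(G) = {e}, of order 1.

Answer: {e}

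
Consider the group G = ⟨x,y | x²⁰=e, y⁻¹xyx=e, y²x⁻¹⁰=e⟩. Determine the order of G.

Enumerate words in the generators, reducing via the relations: the distinct elements are
  {e, x, y, xy, x², x³, x⁴, x⁵, x⁶, x⁷, x⁸, x⁹, x²y, x³y, x¹², x¹³, x¹¹, x¹⁰, x¹⁴, x¹⁵, x¹⁶, x¹⁷, x¹⁸, x¹⁹, x⁴y, x⁵y, x⁶y, x⁷y, x⁸y, x⁹y, y⁻¹, xy⁻¹, x²y⁻¹, x³y⁻¹, x⁴y⁻¹, x⁵y⁻¹, x⁶y⁻¹, x⁷y⁻¹, x⁸y⁻¹, x⁹y⁻¹}.
No further products give new elements, so |G| = 40.

Answer: 40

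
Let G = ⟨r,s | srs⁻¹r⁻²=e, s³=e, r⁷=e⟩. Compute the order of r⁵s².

Compute successive powers until reaching e:
  (r⁵s²)¹ = r⁵s², (r⁵s²)² = r⁴s, (r⁵s²)³ = e.
The smallest positive k with (r⁵s²)ᵏ = e is 3.

Answer: 3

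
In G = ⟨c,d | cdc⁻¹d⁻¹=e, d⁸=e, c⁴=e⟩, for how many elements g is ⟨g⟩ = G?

⟨g⟩ = G would require ord(g) = |G| = 32, but the maximum element order in G is 8 < 32. So G is not cyclic and no single element generates it: the count is 0.

Answer: 0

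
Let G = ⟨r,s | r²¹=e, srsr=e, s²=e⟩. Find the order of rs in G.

Compute successive powers until reaching e:
  (rs)¹ = rs, (rs)² = e.
The smallest positive k with (rs)ᵏ = e is 2.

Answer: 2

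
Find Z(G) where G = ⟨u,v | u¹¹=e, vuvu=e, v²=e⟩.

An element z ∈ Z(G) iff z commutes with every generator.
For example e is central: e·u = u = u·e; e·v = v = v·e.
Whereas u ∉ Z(G) since u·v = uv ≠ u¹⁰v = v·u.
Checking each of the 22 elements this way gives Z(G) = {e}, of order 1.

Answer: {e}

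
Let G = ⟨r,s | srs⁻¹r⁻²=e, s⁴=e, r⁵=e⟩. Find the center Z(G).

An element z ∈ Z(G) iff z commutes with every generator.
For example e is central: e·r = r = r·e; e·s = s = s·e.
Whereas r ∉ Z(G) since r·s = rs ≠ r²s = s·r.
Checking each of the 20 elements this way gives Z(G) = {e}, of order 1.

Answer: {e}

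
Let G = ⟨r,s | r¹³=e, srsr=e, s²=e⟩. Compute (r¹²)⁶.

Compute successive powers of (r¹²), reducing at each step:
  (r¹²)²: (r¹²) · r¹² = r¹¹
  (r¹²)³: (r¹¹) · r¹² = r¹⁰
  (r¹²)⁴: (r¹⁰) · r¹² = r⁹
  (r¹²)⁵: (r⁹) · r¹² = r⁸
  (r¹²)⁶: (r⁸) · r¹² = r⁷

Answer: r⁷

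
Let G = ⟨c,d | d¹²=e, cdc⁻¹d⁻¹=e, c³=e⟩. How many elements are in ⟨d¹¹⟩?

|⟨d¹¹⟩| equals the order of d¹¹. Compute successive powers until reaching e:
  (d¹¹)¹ = d¹¹, (d¹¹)² = d¹⁰, (d¹¹)³ = d⁹, (d¹¹)⁴ = d⁸, (d¹¹)⁵ = d⁷, (d¹¹)⁶ = d⁶, (d¹¹)⁷ = d⁵, (d¹¹)⁸ = d⁴, (d¹¹)⁹ = d³, (d¹¹)¹⁰ = d², (d¹¹)¹¹ = d, (d¹¹)¹² = e.
The smallest positive k with (d¹¹)ᵏ = e is 12, so |⟨d¹¹⟩| = 12.

Answer: 12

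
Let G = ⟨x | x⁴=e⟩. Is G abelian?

G has a single generator, so G is cyclic and hence abelian.

Answer: Yes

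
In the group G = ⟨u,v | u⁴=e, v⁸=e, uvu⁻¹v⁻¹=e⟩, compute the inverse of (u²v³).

The order of (u²v³) is 8 (smallest k with (u²v³)ᵏ = e), so (u²v³)⁻¹ = (u²v³)⁷ = u²v⁵.
Check: (u²v³) · (u²v⁵) → (u²v³) · u² = v³;   (v³) · v⁵ = e, giving e as required.

Answer: u²v⁵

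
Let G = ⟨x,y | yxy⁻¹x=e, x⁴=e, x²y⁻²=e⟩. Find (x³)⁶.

Compute successive powers of (x³), reducing at each step:
  (x³)²: (x³) · x³ = x²
  (x³)³: (x²) · x³ = x
  (x³)⁴: x · x³ = e
  (x³)⁵: e · x³ = x³
  (x³)⁶: (x³) · x³ = x²

Answer: x²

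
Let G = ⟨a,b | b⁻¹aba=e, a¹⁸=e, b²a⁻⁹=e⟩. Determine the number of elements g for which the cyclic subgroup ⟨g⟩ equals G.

⟨g⟩ = G would require ord(g) = |G| = 36, but the maximum element order in G is 18 < 36. So G is not cyclic and no single element generates it: the count is 0.

Answer: 0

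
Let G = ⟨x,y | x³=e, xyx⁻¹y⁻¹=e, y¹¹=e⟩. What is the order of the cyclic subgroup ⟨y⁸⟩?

|⟨y⁸⟩| equals the order of y⁸. Compute successive powers until reaching e:
  (y⁸)¹ = y⁸, (y⁸)² = y⁵, (y⁸)³ = y², (y⁸)⁴ = y¹⁰, (y⁸)⁵ = y⁷, (y⁸)⁶ = y⁴, (y⁸)⁷ = y, (y⁸)⁸ = y⁹, (y⁸)⁹ = y⁶, (y⁸)¹⁰ = y³, (y⁸)¹¹ = e.
The smallest positive k with (y⁸)ᵏ = e is 11, so |⟨y⁸⟩| = 11.

Answer: 11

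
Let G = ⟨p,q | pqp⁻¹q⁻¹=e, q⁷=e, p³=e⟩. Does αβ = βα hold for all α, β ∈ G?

Each pair of generators commutes: p·q = pq = q·p. Since the generators pairwise commute, every element of G commutes with every other, so G is abelian.

Answer: Yes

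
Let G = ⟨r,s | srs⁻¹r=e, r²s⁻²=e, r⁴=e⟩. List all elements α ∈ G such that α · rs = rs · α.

⟨rs⟩ ⊆ C_G(rs) since powers of rs commute with rs; so |C_G(rs)| ≥ |⟨rs⟩| = 4.
By orbit–stabilizer, |C_G(rs)| = |G| / |conj. class of rs| = 8 / 2 = 4.
The 4 elements commuting with rs are {e, r², rs⁻¹, rs}.

Answer: {e, r², rs⁻¹, rs}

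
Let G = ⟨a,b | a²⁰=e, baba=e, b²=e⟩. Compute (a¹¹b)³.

Compute successive powers of (a¹¹b), reducing at each step:
  (a¹¹b)²: (a¹¹b) · a¹¹ = b;   b · b = e
  (a¹¹b)³: e · a¹¹ = a¹¹;   (a¹¹) · b = a¹¹b

Answer: a¹¹b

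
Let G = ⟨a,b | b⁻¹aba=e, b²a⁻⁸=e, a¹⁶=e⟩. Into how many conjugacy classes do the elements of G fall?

The conjugacy classes (representative and size) are:
  [e] (size 1), [a] (size 2), [a¹⁴] (size 2), [a³] (size 2), [a¹²] (size 2), [a⁵] (size 2), [a¹⁰] (size 2), [a⁷] (size 2), [a⁸] (size 1), [a⁶b] (size 8), [a³b⁻¹] (size 8).
Class equation: 1 + 2 + 2 + 2 + 2 + 2 + 2 + 2 + 1 + 8 + 8 = 32 = |G|. So G has 11 conjugacy classes.

Answer: 11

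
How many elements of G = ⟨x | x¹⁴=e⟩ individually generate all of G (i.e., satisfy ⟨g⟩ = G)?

G is cyclic of order 14. An element generates G iff its order is 14, and a cyclic group of order 14 has exactly φ(14) = 6 such elements.

Answer: 6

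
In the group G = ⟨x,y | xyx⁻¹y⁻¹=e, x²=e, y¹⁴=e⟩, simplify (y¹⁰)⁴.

Compute successive powers of (y¹⁰), reducing at each step:
  (y¹⁰)²: (y¹⁰) · y¹⁰ = y⁶
  (y¹⁰)³: (y⁶) · y¹⁰ = y²
  (y¹⁰)⁴: (y²) · y¹⁰ = y¹²

Answer: y¹²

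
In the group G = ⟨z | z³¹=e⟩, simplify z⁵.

Compute successive powers of z, reducing at each step:
  z²: z · z = z²
  z³: (z²) · z = z³
  z⁴: (z³) · z = z⁴
  z⁵: (z⁴) · z = z⁵

Answer: z⁵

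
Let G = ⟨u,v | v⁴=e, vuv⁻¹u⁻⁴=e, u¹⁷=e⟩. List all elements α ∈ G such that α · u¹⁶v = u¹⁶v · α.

⟨u¹⁶v⟩ ⊆ C_G(u¹⁶v) since powers of u¹⁶v commute with u¹⁶v; so |C_G(u¹⁶v)| ≥ |⟨u¹⁶v⟩| = 4.
By orbit–stabilizer, |C_G(u¹⁶v)| = |G| / |conj. class of u¹⁶v| = 68 / 17 = 4.
The 4 elements commuting with u¹⁶v are {e, u¹²v², u¹⁶v, u¹³v³}.

Answer: {e, u¹²v², u¹⁶v, u¹³v³}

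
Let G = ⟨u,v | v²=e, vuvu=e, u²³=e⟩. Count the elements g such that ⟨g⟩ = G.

⟨g⟩ = G would require ord(g) = |G| = 46, but the maximum element order in G is 23 < 46. So G is not cyclic and no single element generates it: the count is 0.

Answer: 0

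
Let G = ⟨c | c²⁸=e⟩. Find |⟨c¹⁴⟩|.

|⟨c¹⁴⟩| equals the order of c¹⁴. Compute successive powers until reaching e:
  (c¹⁴)¹ = c¹⁴, (c¹⁴)² = e.
The smallest positive k with (c¹⁴)ᵏ = e is 2, so |⟨c¹⁴⟩| = 2.

Answer: 2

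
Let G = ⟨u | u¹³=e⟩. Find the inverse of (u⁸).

The order of (u⁸) is 13 (smallest k with (u⁸)ᵏ = e), so (u⁸)⁻¹ = (u⁸)¹² = u⁵.
Check: (u⁸) · (u⁵) → (u⁸) · u⁵ = e, giving e as required.

Answer: u⁵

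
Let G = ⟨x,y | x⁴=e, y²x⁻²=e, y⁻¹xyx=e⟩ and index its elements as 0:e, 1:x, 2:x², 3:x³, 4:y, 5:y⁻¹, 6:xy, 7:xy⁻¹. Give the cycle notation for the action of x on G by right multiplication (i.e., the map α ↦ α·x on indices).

(0 1 2 3)(4 7 5 6)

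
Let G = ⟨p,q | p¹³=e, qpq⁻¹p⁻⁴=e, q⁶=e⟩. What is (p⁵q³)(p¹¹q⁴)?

Compute (p⁵q³) · (p¹¹q⁴) by multiplying left to right and reducing via the relations at each step:
  (p⁵q³) · p¹¹ = p⁷q³
  (p⁷q³) · q⁴ = p⁷q

Answer: p⁷q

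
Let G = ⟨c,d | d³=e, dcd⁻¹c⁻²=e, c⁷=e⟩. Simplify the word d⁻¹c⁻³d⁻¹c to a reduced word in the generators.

Multiply left to right, reducing at each step:
  (d²) · c⁻³ = c²d²
  (c²d²) · d⁻¹ = c²d
  (c²d) · c = c⁴d

Answer: c⁴d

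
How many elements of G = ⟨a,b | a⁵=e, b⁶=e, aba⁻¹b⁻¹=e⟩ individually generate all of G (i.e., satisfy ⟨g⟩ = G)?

G is cyclic of order 30. An element generates G iff its order is 30, and a cyclic group of order 30 has exactly φ(30) = 8 such elements.

Answer: 8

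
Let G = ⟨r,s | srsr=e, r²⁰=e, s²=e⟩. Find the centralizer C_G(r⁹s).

⟨r⁹s⟩ ⊆ C_G(r⁹s) since powers of r⁹s commute with r⁹s; so |C_G(r⁹s)| ≥ |⟨r⁹s⟩| = 2.
By orbit–stabilizer, |C_G(r⁹s)| = |G| / |conj. class of r⁹s| = 40 / 10 = 4.
The 4 elements commuting with r⁹s are {e, r¹⁰, r¹⁹s, r⁹s}.

Answer: {e, r¹⁰, r¹⁹s, r⁹s}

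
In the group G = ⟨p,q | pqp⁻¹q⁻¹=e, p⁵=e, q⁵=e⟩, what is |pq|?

Compute successive powers until reaching e:
  (pq)¹ = pq, (pq)² = p²q², (pq)³ = p³q³, (pq)⁴ = p⁴q⁴, (pq)⁵ = e.
The smallest positive k with (pq)ᵏ = e is 5.

Answer: 5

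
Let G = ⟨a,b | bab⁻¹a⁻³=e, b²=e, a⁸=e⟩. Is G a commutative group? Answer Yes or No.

a·b = ab but b·a = a³b, so a·b ≠ b·a and G is not abelian.

Answer: No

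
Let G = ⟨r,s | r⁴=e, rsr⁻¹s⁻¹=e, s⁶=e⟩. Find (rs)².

Compute successive powers of (rs), reducing at each step:
  (rs)²: (rs) · r = r²s;   (r²s) · s = r²s²

Answer: r²s²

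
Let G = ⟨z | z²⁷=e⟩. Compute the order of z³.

Compute successive powers until reaching e:
  (z³)¹ = z³, (z³)² = z⁶, (z³)³ = z⁹, (z³)⁴ = z¹², (z³)⁵ = z¹⁵, (z³)⁶ = z¹⁸, (z³)⁷ = z²¹, (z³)⁸ = z²⁴, (z³)⁹ = e.
The smallest positive k with (z³)ᵏ = e is 9.

Answer: 9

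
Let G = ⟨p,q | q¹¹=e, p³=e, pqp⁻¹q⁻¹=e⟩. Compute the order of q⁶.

Compute successive powers until reaching e:
  (q⁶)¹ = q⁶, (q⁶)² = q, (q⁶)³ = q⁷, (q⁶)⁴ = q², (q⁶)⁵ = q⁸, (q⁶)⁶ = q³, (q⁶)⁷ = q⁹, (q⁶)⁸ = q⁴, (q⁶)⁹ = q¹⁰, (q⁶)¹⁰ = q⁵, (q⁶)¹¹ = e.
The smallest positive k with (q⁶)ᵏ = e is 11.

Answer: 11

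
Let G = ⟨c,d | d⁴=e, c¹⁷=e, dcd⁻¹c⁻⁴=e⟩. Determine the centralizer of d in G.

⟨d⟩ ⊆ C_G(d) since powers of d commute with d; so |C_G(d)| ≥ |⟨d⟩| = 4.
By orbit–stabilizer, |C_G(d)| = |G| / |conj. class of d| = 68 / 17 = 4.
The 4 elements commuting with d are {e, d, d², d³}.

Answer: {e, d, d², d³}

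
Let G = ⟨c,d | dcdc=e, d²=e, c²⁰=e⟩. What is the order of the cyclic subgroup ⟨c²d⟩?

|⟨c²d⟩| equals the order of c²d. Compute successive powers until reaching e:
  (c²d)¹ = c²d, (c²d)² = e.
The smallest positive k with (c²d)ᵏ = e is 2, so |⟨c²d⟩| = 2.

Answer: 2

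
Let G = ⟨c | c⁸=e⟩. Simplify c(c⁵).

Compute c · (c⁵) by multiplying left to right and reducing via the relations at each step:
  c · c⁵ = c⁶

Answer: c⁶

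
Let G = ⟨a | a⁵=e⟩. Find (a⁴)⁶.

Compute successive powers of (a⁴), reducing at each step:
  (a⁴)²: (a⁴) · a⁴ = a³
  (a⁴)³: (a³) · a⁴ = a²
  (a⁴)⁴: (a²) · a⁴ = a
  (a⁴)⁵: a · a⁴ = e
  (a⁴)⁶: e · a⁴ = a⁴

Answer: a⁴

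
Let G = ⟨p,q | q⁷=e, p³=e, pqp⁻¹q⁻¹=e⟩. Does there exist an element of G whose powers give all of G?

|G| = 21. The element pq has order 21 (its powers give 21 distinct elements), so ⟨pq⟩ = G and G is cyclic.

Answer: Yes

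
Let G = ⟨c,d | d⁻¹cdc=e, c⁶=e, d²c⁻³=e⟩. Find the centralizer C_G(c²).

⟨c²⟩ ⊆ C_G(c²) since powers of c² commute with c²; so |C_G(c²)| ≥ |⟨c²⟩| = 3.
By orbit–stabilizer, |C_G(c²)| = |G| / |conj. class of c²| = 12 / 2 = 6.
The 6 elements commuting with c² are {e, c, c², c³, c⁴, c⁵}.

Answer: {e, c, c², c³, c⁴, c⁵}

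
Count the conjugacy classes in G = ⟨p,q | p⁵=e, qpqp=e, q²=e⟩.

The conjugacy classes (representative and size) are:
  [e] (size 1), [p] (size 2), [p²] (size 2), [q] (size 5).
Class equation: 1 + 2 + 2 + 5 = 10 = |G|. So G has 4 conjugacy classes.

Answer: 4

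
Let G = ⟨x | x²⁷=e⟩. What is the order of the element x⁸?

Compute successive powers until reaching e:
  (x⁸)¹ = x⁸, (x⁸)² = x¹⁶, (x⁸)³ = x²⁴, (x⁸)⁴ = x⁵, (x⁸)⁵ = x¹³, (x⁸)⁶ = x²¹, (x⁸)⁷ = x², (x⁸)⁸ = x¹⁰, (x⁸)⁹ = x¹⁸, (x⁸)¹⁰ = x²⁶, (x⁸)¹¹ = x⁷, (x⁸)¹² = x¹⁵, (x⁸)¹³ = x²³, (x⁸)¹⁴ = x⁴, (x⁸)¹⁵ = x¹², (x⁸)¹⁶ = x²⁰, (x⁸)¹⁷ = x, (x⁸)¹⁸ = x⁹, (x⁸)¹⁹ = x¹⁷, (x⁸)²⁰ = x²⁵, (x⁸)²¹ = x⁶, (x⁸)²² = x¹⁴, (x⁸)²³ = x²², (x⁸)²⁴ = x³, (x⁸)²⁵ = x¹¹, (x⁸)²⁶ = x¹⁹, (x⁸)²⁷ = e.
The smallest positive k with (x⁸)ᵏ = e is 27.

Answer: 27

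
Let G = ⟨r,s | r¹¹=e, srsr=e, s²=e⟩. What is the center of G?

An element z ∈ Z(G) iff z commutes with every generator.
For example e is central: e·r = r = r·e; e·s = s = s·e.
Whereas r ∉ Z(G) since r·s = rs ≠ r¹⁰s = s·r.
Checking each of the 22 elements this way gives Z(G) = {e}, of order 1.

Answer: {e}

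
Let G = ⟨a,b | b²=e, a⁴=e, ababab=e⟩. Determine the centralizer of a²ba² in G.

⟨a²ba²⟩ ⊆ C_G(a²ba²) since powers of a²ba² commute with a²ba²; so |C_G(a²ba²)| ≥ |⟨a²ba²⟩| = 2.
By orbit–stabilizer, |C_G(a²ba²)| = |G| / |conj. class of a²ba²| = 24 / 6 = 4.
The 4 elements commuting with a²ba² are {e, b, a²ba², a²ba²b}.

Answer: {e, b, a²ba², a²ba²b}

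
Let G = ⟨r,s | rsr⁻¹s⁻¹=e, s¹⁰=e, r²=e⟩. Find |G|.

Enumerate words in the generators, reducing via the relations: the distinct elements are
  {e, r, s, rs, s², s³, s⁴, s⁵, s⁶, s⁷, s⁸, s⁹, rs², rs³, rs⁴, rs⁵, rs⁶, rs⁷, rs⁸, rs⁹}.
No further products give new elements, so |G| = 20.

Answer: 20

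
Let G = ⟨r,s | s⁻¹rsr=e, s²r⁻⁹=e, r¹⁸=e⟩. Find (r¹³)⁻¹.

The order of (r¹³) is 18 (smallest k with (r¹³)ᵏ = e), so (r¹³)⁻¹ = (r¹³)¹⁷ = r⁵.
Check: (r¹³) · (r⁵) → (r¹³) · r⁵ = e, giving e as required.

Answer: r⁵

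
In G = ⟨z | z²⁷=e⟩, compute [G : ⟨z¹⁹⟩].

First find ord(z¹⁹) by computing successive powers:
  (z¹⁹)¹ = z¹⁹, (z¹⁹)² = z¹¹, (z¹⁹)³ = z³, (z¹⁹)⁴ = z²², (z¹⁹)⁵ = z¹⁴, (z¹⁹)⁶ = z⁶, (z¹⁹)⁷ = z²⁵, (z¹⁹)⁸ = z¹⁷, (z¹⁹)⁹ = z⁹, (z¹⁹)¹⁰ = z, (z¹⁹)¹¹ = z²⁰, (z¹⁹)¹² = z¹², (z¹⁹)¹³ = z⁴, (z¹⁹)¹⁴ = z²³, (z¹⁹)¹⁵ = z¹⁵, (z¹⁹)¹⁶ = z⁷, (z¹⁹)¹⁷ = z²⁶, (z¹⁹)¹⁸ = z¹⁸, (z¹⁹)¹⁹ = z¹⁰, (z¹⁹)²⁰ = z², (z¹⁹)²¹ = z²¹, (z¹⁹)²² = z¹³, (z¹⁹)²³ = z⁵, (z¹⁹)²⁴ = z²⁴, (z¹⁹)²⁵ = z¹⁶, (z¹⁹)²⁶ = z⁸, (z¹⁹)²⁷ = e.
So |⟨z¹⁹⟩| = ord(z¹⁹) = 27. With |G| = 27, by Lagrange [G : ⟨z¹⁹⟩] = 27/27 = 1.

Answer: 1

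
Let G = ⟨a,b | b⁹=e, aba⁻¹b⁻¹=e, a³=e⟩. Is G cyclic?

|G| = 27, but the maximum element order in G is 9 < 27. No single element generates all of G, so G is not cyclic.

Answer: No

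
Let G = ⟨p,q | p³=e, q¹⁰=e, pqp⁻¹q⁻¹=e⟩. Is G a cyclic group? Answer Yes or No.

|G| = 30. The element pq has order 30 (its powers give 30 distinct elements), so ⟨pq⟩ = G and G is cyclic.

Answer: Yes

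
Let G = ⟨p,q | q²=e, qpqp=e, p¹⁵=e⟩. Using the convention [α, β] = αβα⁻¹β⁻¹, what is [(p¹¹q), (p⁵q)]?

[(p¹¹q), (p⁵q)] = (p¹¹q)·(p⁵q)·(p¹¹q)⁻¹·(p⁵q)⁻¹.
  (p¹¹q) · (p⁵q) = p⁶
  (p⁶) · (p¹¹q) = p²q
  (p²q) · (p⁵q) = p¹²

Answer: p¹²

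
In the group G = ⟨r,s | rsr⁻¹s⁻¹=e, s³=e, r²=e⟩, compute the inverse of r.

The order of r is 2 (smallest k with rᵏ = e), so r⁻¹ = r¹ = r.
Check: r · r → r · r = e, giving e as required.

Answer: r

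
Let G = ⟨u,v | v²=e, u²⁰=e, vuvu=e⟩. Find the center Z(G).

An element z ∈ Z(G) iff z commutes with every generator.
For example u¹⁰ is central: (u¹⁰)·u = u¹¹ = u·(u¹⁰); (u¹⁰)·v = u¹⁰v = v·(u¹⁰).
Whereas u ∉ Z(G) since u·v = uv ≠ u¹⁹v = v·u.
Checking each of the 40 elements this way gives Z(G) = {e, u¹⁰}, of order 2.

Answer: {e, u¹⁰}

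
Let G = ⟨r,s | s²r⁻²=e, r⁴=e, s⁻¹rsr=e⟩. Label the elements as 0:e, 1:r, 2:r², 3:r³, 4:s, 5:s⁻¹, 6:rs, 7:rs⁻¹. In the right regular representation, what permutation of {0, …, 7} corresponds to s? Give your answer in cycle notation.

(0 4 2 5)(1 6 3 7)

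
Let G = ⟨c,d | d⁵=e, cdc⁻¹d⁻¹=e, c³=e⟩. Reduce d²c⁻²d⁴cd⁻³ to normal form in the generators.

Multiply left to right, reducing at each step:
  (d²) · c⁻² = cd²
  (cd²) · d⁴ = cd
  (cd) · c = c²d
  (c²d) · d⁻³ = c²d³

Answer: c²d³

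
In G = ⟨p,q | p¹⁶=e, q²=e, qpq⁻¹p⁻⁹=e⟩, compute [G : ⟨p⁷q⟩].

First find ord(p⁷q) by computing successive powers:
  (p⁷q)¹ = p⁷q, (p⁷q)² = p⁶, (p⁷q)³ = p¹³q, (p⁷q)⁴ = p¹², (p⁷q)⁵ = p³q, (p⁷q)⁶ = p², (p⁷q)⁷ = p⁹q, (p⁷q)⁸ = p⁸, (p⁷q)⁹ = p¹⁵q, (p⁷q)¹⁰ = p¹⁴, (p⁷q)¹¹ = p⁵q, (p⁷q)¹² = p⁴, (p⁷q)¹³ = p¹¹q, (p⁷q)¹⁴ = p¹⁰, (p⁷q)¹⁵ = pq, (p⁷q)¹⁶ = e.
So |⟨p⁷q⟩| = ord(p⁷q) = 16. With |G| = 32, by Lagrange [G : ⟨p⁷q⟩] = 32/16 = 2.

Answer: 2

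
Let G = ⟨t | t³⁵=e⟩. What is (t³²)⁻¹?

The order of (t³²) is 35 (smallest k with (t³²)ᵏ = e), so (t³²)⁻¹ = (t³²)³⁴ = t³.
Check: (t³²) · (t³) → (t³²) · t³ = e, giving e as required.

Answer: t³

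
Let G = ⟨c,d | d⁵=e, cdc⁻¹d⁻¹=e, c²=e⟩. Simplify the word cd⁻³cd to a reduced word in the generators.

Multiply left to right, reducing at each step:
  c · d⁻³ = cd²
  (cd²) · c = d²
  (d²) · d = d³

Answer: d³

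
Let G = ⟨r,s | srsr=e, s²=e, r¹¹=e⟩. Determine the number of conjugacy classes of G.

The conjugacy classes (representative and size) are:
  [e] (size 1), [r¹⁰] (size 2), [r²] (size 2), [r³] (size 2), [r⁷] (size 2), [r⁶] (size 2), [r²s] (size 11).
Class equation: 1 + 2 + 2 + 2 + 2 + 2 + 11 = 22 = |G|. So G has 7 conjugacy classes.

Answer: 7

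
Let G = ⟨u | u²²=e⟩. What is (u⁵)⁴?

Compute successive powers of (u⁵), reducing at each step:
  (u⁵)²: (u⁵) · u⁵ = u¹⁰
  (u⁵)³: (u¹⁰) · u⁵ = u¹⁵
  (u⁵)⁴: (u¹⁵) · u⁵ = u²⁰

Answer: u²⁰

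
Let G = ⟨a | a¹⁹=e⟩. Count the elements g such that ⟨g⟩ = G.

G is cyclic of order 19. An element generates G iff its order is 19, and a cyclic group of order 19 has exactly φ(19) = 18 such elements.

Answer: 18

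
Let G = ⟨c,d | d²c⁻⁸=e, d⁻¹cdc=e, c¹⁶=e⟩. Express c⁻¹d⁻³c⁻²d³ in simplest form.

Multiply left to right, reducing at each step:
  (c¹⁵) · d⁻³ = c⁷d⁻¹
  (c⁷d⁻¹) · c⁻² = cd
  (cd) · d³ = c

Answer: c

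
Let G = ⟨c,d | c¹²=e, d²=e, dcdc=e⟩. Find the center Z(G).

An element z ∈ Z(G) iff z commutes with every generator.
For example c⁶ is central: (c⁶)·c = c⁷ = c·(c⁶); (c⁶)·d = c⁶d = d·(c⁶).
Whereas c ∉ Z(G) since c·d = cd ≠ c¹¹d = d·c.
Checking each of the 24 elements this way gives Z(G) = {e, c⁶}, of order 2.

Answer: {e, c⁶}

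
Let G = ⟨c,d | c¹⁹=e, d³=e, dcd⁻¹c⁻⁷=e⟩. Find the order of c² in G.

Compute successive powers until reaching e:
  (c²)¹ = c², (c²)² = c⁴, (c²)³ = c⁶, (c²)⁴ = c⁸, (c²)⁵ = c¹⁰, (c²)⁶ = c¹², (c²)⁷ = c¹⁴, (c²)⁸ = c¹⁶, (c²)⁹ = c¹⁸, (c²)¹⁰ = c, (c²)¹¹ = c³, (c²)¹² = c⁵, (c²)¹³ = c⁷, (c²)¹⁴ = c⁹, (c²)¹⁵ = c¹¹, (c²)¹⁶ = c¹³, (c²)¹⁷ = c¹⁵, (c²)¹⁸ = c¹⁷, (c²)¹⁹ = e.
The smallest positive k with (c²)ᵏ = e is 19.

Answer: 19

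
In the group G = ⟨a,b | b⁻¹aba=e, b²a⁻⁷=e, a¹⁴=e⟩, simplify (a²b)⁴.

Compute successive powers of (a²b), reducing at each step:
  (a²b)²: (a²b) · a² = b;   b · b = a⁷
  (a²b)³: (a⁷) · a² = a⁹;   (a⁹) · b = a²b⁻¹
  (a²b)⁴: (a²b⁻¹) · a² = b⁻¹;   (b⁻¹) · b = e

Answer: e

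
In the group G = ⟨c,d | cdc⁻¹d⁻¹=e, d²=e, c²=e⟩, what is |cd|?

Compute successive powers until reaching e:
  (cd)¹ = cd, (cd)² = e.
The smallest positive k with (cd)ᵏ = e is 2.

Answer: 2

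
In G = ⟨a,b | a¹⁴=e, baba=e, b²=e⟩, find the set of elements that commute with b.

⟨b⟩ ⊆ C_G(b) since powers of b commute with b; so |C_G(b)| ≥ |⟨b⟩| = 2.
By orbit–stabilizer, |C_G(b)| = |G| / |conj. class of b| = 28 / 7 = 4.
The 4 elements commuting with b are {e, a⁷, b, a⁷b}.

Answer: {e, a⁷, b, a⁷b}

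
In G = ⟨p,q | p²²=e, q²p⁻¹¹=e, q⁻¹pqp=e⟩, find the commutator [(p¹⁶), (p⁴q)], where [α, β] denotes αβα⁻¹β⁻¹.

[(p¹⁶), (p⁴q)] = (p¹⁶)·(p⁴q)·(p¹⁶)⁻¹·(p⁴q)⁻¹.
  (p¹⁶) · (p⁴q) = p⁹q⁻¹
  (p⁹q⁻¹) · (p⁶) = p³q⁻¹
  (p³q⁻¹) · (p⁴q⁻¹) = p¹⁰

Answer: p¹⁰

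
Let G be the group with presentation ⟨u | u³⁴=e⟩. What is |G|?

G is generated by a single element, so G is cyclic. The relator gives u³⁴ = e and no smaller power is forced to be e, so the 34 powers {e, u, u², u³, u⁴, u⁵, u⁶, u⁷, u⁸, u⁹, u²², u²³, u²¹, u²⁰, u²⁴, u²⁵, u²⁶, u²⁷, u²⁸, u²⁹, u³², u³³, u³¹, u³⁰, u¹², u¹³, u¹¹, u¹⁰, u¹⁴, u¹⁵, u¹⁶, u¹⁷, u¹⁸, u¹⁹} are distinct. Hence |G| = 34.

Answer: 34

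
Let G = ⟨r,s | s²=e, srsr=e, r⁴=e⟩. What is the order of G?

Enumerate words in the generators, reducing via the relations: the distinct elements are
  {e, r, s, rs, r², r³, r²s, r³s}.
No further products give new elements, so |G| = 8.

Answer: 8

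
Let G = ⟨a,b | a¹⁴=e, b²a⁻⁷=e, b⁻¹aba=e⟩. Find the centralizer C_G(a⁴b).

⟨a⁴b⟩ ⊆ C_G(a⁴b) since powers of a⁴b commute with a⁴b; so |C_G(a⁴b)| ≥ |⟨a⁴b⟩| = 4.
By orbit–stabilizer, |C_G(a⁴b)| = |G| / |conj. class of a⁴b| = 28 / 7 = 4.
The 4 elements commuting with a⁴b are {e, a⁷, a⁴b, a⁴b⁻¹}.

Answer: {e, a⁷, a⁴b, a⁴b⁻¹}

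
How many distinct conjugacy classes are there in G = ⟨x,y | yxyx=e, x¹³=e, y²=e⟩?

The conjugacy classes (representative and size) are:
  [e] (size 1), [x¹²] (size 2), [x¹¹] (size 2), [x³] (size 2), [x⁴] (size 2), [x⁸] (size 2), [x⁶] (size 2), [y] (size 13).
Class equation: 1 + 2 + 2 + 2 + 2 + 2 + 2 + 13 = 26 = |G|. So G has 8 conjugacy classes.

Answer: 8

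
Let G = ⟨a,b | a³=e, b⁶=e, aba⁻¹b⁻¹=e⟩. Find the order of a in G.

Compute successive powers until reaching e:
  a¹ = a, a² = a², a³ = e.
The smallest positive k with aᵏ = e is 3.

Answer: 3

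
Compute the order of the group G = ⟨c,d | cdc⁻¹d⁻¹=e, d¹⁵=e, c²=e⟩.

Enumerate words in the generators, reducing via the relations: the distinct elements are
  {c, d, e, cd, d², d³, d⁴, d⁵, d⁶, d⁷, d⁸, d⁹, cd², cd³, cd⁴, cd⁵, cd⁶, cd⁷, cd⁸, cd⁹, d¹², d¹³, d¹¹, d¹⁰, d¹⁴, cd¹², cd¹³, cd¹¹, cd¹⁰, cd¹⁴}.
No further products give new elements, so |G| = 30.

Answer: 30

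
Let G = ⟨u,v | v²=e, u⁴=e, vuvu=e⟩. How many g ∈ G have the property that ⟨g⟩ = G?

⟨g⟩ = G would require ord(g) = |G| = 8, but the maximum element order in G is 4 < 8. So G is not cyclic and no single element generates it: the count is 0.

Answer: 0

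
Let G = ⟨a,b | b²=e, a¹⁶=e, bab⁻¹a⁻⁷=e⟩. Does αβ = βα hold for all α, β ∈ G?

a·b = ab but b·a = a⁷b, so a·b ≠ b·a and G is not abelian.

Answer: No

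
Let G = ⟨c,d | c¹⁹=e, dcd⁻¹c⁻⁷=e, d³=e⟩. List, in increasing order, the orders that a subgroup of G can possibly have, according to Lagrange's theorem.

|G| = 57 = 3 · 19. By Lagrange's theorem the order of any subgroup divides 57; the divisors of 57 are 1, 3, 19, 57.

Answer: 1, 3, 19, 57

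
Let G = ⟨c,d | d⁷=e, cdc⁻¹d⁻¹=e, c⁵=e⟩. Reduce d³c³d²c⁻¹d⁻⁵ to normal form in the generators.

Multiply left to right, reducing at each step:
  (d³) · c³ = c³d³
  (c³d³) · d² = c³d⁵
  (c³d⁵) · c⁻¹ = c²d⁵
  (c²d⁵) · d⁻⁵ = c²

Answer: c²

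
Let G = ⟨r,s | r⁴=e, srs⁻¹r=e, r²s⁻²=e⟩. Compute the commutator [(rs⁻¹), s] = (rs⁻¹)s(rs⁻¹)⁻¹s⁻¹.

[(rs⁻¹), s] = (rs⁻¹)·s·(rs⁻¹)⁻¹·s⁻¹.
  (rs⁻¹) · s = r
  r · (rs) = s⁻¹
  (s⁻¹) · (s⁻¹) = r²

Answer: r²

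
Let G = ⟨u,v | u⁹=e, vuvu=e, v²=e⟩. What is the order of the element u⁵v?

Compute successive powers until reaching e:
  (u⁵v)¹ = u⁵v, (u⁵v)² = e.
The smallest positive k with (u⁵v)ᵏ = e is 2.

Answer: 2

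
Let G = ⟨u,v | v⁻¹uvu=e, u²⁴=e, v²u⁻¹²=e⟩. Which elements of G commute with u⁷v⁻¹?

⟨u⁷v⁻¹⟩ ⊆ C_G(u⁷v⁻¹) since powers of u⁷v⁻¹ commute with u⁷v⁻¹; so |C_G(u⁷v⁻¹)| ≥ |⟨u⁷v⁻¹⟩| = 4.
By orbit–stabilizer, |C_G(u⁷v⁻¹)| = |G| / |conj. class of u⁷v⁻¹| = 48 / 12 = 4.
The 4 elements commuting with u⁷v⁻¹ are {e, u¹², u⁷v, u⁷v⁻¹}.

Answer: {e, u¹², u⁷v, u⁷v⁻¹}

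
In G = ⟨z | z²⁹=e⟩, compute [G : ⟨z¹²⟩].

First find ord(z¹²) by computing successive powers:
  (z¹²)¹ = z¹², (z¹²)² = z²⁴, (z¹²)³ = z⁷, (z¹²)⁴ = z¹⁹, (z¹²)⁵ = z², (z¹²)⁶ = z¹⁴, (z¹²)⁷ = z²⁶, (z¹²)⁸ = z⁹, (z¹²)⁹ = z²¹, (z¹²)¹⁰ = z⁴, (z¹²)¹¹ = z¹⁶, (z¹²)¹² = z²⁸, (z¹²)¹³ = z¹¹, (z¹²)¹⁴ = z²³, (z¹²)¹⁵ = z⁶, (z¹²)¹⁶ = z¹⁸, (z¹²)¹⁷ = z, (z¹²)¹⁸ = z¹³, (z¹²)¹⁹ = z²⁵, (z¹²)²⁰ = z⁸, (z¹²)²¹ = z²⁰, (z¹²)²² = z³, (z¹²)²³ = z¹⁵, (z¹²)²⁴ = z²⁷, (z¹²)²⁵ = z¹⁰, (z¹²)²⁶ = z²², (z¹²)²⁷ = z⁵, (z¹²)²⁸ = z¹⁷, (z¹²)²⁹ = e.
So |⟨z¹²⟩| = ord(z¹²) = 29. With |G| = 29, by Lagrange [G : ⟨z¹²⟩] = 29/29 = 1.

Answer: 1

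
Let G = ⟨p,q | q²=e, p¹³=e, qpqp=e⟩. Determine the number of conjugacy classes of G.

The conjugacy classes (representative and size) are:
  [e] (size 1), [p¹²] (size 2), [p¹¹] (size 2), [p³] (size 2), [p⁴] (size 2), [p⁸] (size 2), [p⁶] (size 2), [q] (size 13).
Class equation: 1 + 2 + 2 + 2 + 2 + 2 + 2 + 13 = 26 = |G|. So G has 8 conjugacy classes.

Answer: 8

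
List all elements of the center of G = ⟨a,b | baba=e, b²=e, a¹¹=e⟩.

An element z ∈ Z(G) iff z commutes with every generator.
For example e is central: e·a = a = a·e; e·b = b = b·e.
Whereas a ∉ Z(G) since a·b = ab ≠ a¹⁰b = b·a.
Checking each of the 22 elements this way gives Z(G) = {e}, of order 1.

Answer: {e}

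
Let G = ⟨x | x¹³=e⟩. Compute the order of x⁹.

Compute successive powers until reaching e:
  (x⁹)¹ = x⁹, (x⁹)² = x⁵, (x⁹)³ = x, (x⁹)⁴ = x¹⁰, (x⁹)⁵ = x⁶, (x⁹)⁶ = x², (x⁹)⁷ = x¹¹, (x⁹)⁸ = x⁷, (x⁹)⁹ = x³, (x⁹)¹⁰ = x¹², (x⁹)¹¹ = x⁸, (x⁹)¹² = x⁴, (x⁹)¹³ = e.
The smallest positive k with (x⁹)ᵏ = e is 13.

Answer: 13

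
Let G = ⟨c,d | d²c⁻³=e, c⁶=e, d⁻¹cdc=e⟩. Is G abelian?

c·d = cd but d·c = c²d⁻¹, so c·d ≠ d·c and G is not abelian.

Answer: No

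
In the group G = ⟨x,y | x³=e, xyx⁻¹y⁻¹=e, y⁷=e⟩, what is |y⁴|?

Compute successive powers until reaching e:
  (y⁴)¹ = y⁴, (y⁴)² = y, (y⁴)³ = y⁵, (y⁴)⁴ = y², (y⁴)⁵ = y⁶, (y⁴)⁶ = y³, (y⁴)⁷ = e.
The smallest positive k with (y⁴)ᵏ = e is 7.

Answer: 7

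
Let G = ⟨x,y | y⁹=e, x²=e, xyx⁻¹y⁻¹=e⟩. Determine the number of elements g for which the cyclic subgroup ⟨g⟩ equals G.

G is cyclic of order 18. An element generates G iff its order is 18, and a cyclic group of order 18 has exactly φ(18) = 6 such elements.

Answer: 6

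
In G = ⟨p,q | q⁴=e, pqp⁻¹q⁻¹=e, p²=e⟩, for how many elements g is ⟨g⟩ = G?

⟨g⟩ = G would require ord(g) = |G| = 8, but the maximum element order in G is 4 < 8. So G is not cyclic and no single element generates it: the count is 0.

Answer: 0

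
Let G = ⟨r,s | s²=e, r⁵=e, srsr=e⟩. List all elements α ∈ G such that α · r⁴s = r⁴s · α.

⟨r⁴s⟩ ⊆ C_G(r⁴s) since powers of r⁴s commute with r⁴s; so |C_G(r⁴s)| ≥ |⟨r⁴s⟩| = 2.
By orbit–stabilizer, |C_G(r⁴s)| = |G| / |conj. class of r⁴s| = 10 / 5 = 2.
The 2 elements commuting with r⁴s are {e, r⁴s}.

Answer: {e, r⁴s}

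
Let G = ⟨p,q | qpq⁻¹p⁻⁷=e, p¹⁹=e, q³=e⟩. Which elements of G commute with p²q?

⟨p²q⟩ ⊆ C_G(p²q) since powers of p²q commute with p²q; so |C_G(p²q)| ≥ |⟨p²q⟩| = 3.
By orbit–stabilizer, |C_G(p²q)| = |G| / |conj. class of p²q| = 57 / 19 = 3.
The 3 elements commuting with p²q are {e, p²q, p¹⁶q²}.

Answer: {e, p²q, p¹⁶q²}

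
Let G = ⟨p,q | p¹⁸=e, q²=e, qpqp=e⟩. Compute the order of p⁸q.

Compute successive powers until reaching e:
  (p⁸q)¹ = p⁸q, (p⁸q)² = e.
The smallest positive k with (p⁸q)ᵏ = e is 2.

Answer: 2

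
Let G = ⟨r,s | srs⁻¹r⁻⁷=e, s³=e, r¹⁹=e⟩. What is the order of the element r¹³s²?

Compute successive powers until reaching e:
  (r¹³s²)¹ = r¹³s², (r¹³s²)² = r⁴s, (r¹³s²)³ = e.
The smallest positive k with (r¹³s²)ᵏ = e is 3.

Answer: 3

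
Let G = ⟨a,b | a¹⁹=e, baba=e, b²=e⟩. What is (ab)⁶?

Compute successive powers of (ab), reducing at each step:
  (ab)²: (ab) · a = b;   b · b = e
  (ab)³: e · a = a;   a · b = ab
  (ab)⁴: (ab) · a = b;   b · b = e
  (ab)⁵: e · a = a;   a · b = ab
  (ab)⁶: (ab) · a = b;   b · b = e

Answer: e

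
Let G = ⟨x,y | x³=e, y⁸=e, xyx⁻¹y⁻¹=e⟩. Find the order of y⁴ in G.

Compute successive powers until reaching e:
  (y⁴)¹ = y⁴, (y⁴)² = e.
The smallest positive k with (y⁴)ᵏ = e is 2.

Answer: 2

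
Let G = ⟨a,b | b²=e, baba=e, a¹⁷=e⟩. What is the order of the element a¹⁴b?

Compute successive powers until reaching e:
  (a¹⁴b)¹ = a¹⁴b, (a¹⁴b)² = e.
The smallest positive k with (a¹⁴b)ᵏ = e is 2.

Answer: 2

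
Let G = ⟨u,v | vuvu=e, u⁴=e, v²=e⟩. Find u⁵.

Compute successive powers of u, reducing at each step:
  u²: u · u = u²
  u³: (u²) · u = u³
  u⁴: (u³) · u = e
  u⁵: e · u = u

Answer: u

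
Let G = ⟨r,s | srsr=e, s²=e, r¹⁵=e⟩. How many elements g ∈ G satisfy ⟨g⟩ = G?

⟨g⟩ = G would require ord(g) = |G| = 30, but the maximum element order in G is 15 < 30. So G is not cyclic and no single element generates it: the count is 0.

Answer: 0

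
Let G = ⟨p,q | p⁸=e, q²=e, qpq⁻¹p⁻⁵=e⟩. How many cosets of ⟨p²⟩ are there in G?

First find ord(p²) by computing successive powers:
  (p²)¹ = p², (p²)² = p⁴, (p²)³ = p⁶, (p²)⁴ = e.
So |⟨p²⟩| = ord(p²) = 4. With |G| = 16, by Lagrange [G : ⟨p²⟩] = 16/4 = 4.

Answer: 4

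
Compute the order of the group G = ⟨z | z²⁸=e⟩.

G is generated by a single element, so G is cyclic. The relator gives z²⁸ = e and no smaller power is forced to be e, so the 28 powers {e, z, z², z³, z⁴, z⁵, z⁶, z⁷, z⁸, z⁹, z²², z²³, z²¹, z²⁰, z²⁴, z²⁵, z²⁶, z²⁷, z¹², z¹³, z¹¹, z¹⁰, z¹⁴, z¹⁵, z¹⁶, z¹⁷, z¹⁸, z¹⁹} are distinct. Hence |G| = 28.

Answer: 28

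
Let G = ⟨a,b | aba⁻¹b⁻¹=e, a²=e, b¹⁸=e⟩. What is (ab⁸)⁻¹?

The order of (ab⁸) is 18 (smallest k with (ab⁸)ᵏ = e), so (ab⁸)⁻¹ = (ab⁸)¹⁷ = ab¹⁰.
Check: (ab⁸) · (ab¹⁰) → (ab⁸) · a = b⁸;   (b⁸) · b¹⁰ = e, giving e as required.

Answer: ab¹⁰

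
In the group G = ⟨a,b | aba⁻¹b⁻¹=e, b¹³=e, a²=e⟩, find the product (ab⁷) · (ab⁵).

Compute (ab⁷) · (ab⁵) by multiplying left to right and reducing via the relations at each step:
  (ab⁷) · a = b⁷
  (b⁷) · b⁵ = b¹²

Answer: b¹²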